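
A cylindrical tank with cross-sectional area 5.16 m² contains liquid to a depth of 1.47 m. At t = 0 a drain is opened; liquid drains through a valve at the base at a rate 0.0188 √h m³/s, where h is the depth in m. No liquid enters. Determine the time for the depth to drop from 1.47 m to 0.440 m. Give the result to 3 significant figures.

301 s

With no inflow, A dh/dt = −0.0188 √h.
This is separable: 2 d(√h)/dt = −0.0188/A, so √h = √h₀ − (0.0188/(2A)) t.
t = 2A(√h₀ − √h)/0.0188 = 2·5.16·(√1.47 − √0.440)/0.0188
  = 10.320 × (1.2124 − 0.66332) / 0.0188 = 301.43 s.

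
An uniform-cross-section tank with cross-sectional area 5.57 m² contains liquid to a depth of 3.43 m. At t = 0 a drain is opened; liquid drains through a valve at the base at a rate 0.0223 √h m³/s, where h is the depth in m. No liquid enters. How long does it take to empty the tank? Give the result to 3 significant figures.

925 s

With no inflow, A dh/dt = −0.0223 √h.
Separate and integrate: 2(√h − √h₀) = −(0.0223/A) t.
Set h = 0: 2√h₀ = (0.0223/A) t_empty ⇒ t_empty = 2A√h₀/0.0223.
t_empty = 2·5.57·√3.43/0.0223 = 11.140·1.8520/0.0223 = 925.18 s.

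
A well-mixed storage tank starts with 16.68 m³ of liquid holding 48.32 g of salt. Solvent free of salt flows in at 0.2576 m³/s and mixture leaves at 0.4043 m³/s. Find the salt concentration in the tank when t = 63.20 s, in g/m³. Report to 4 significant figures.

0.6967 g/m³

Total volume: dV/dt = Q_in − Q_out = -0.146700 m³/s, so V(t) = 16.68 − 0.146700 t and V(63.20) = 7.40856 m³.
Solute balance: dm/dt = 0 − Q_out C = −Q_out m/V(t).
Separate: dm/m = −Q_out dt/V(t) ⇒ ln(m/m₀) = −(Q_out/(Q_in−Q_out)) ln(V/V₀).
m = m₀ (V₀/V)^(Q_out/(Q_in−Q_out)) = 48.32 × (16.68/7.40856)^(-2.75596) = 5.16123 g.
C = m/V = 5.16123/7.40856 = 0.696658 g/m³.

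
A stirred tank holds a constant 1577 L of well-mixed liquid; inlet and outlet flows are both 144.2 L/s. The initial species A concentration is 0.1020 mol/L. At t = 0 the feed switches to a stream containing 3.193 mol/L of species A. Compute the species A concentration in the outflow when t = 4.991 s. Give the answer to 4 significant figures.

1.235 mol/L

Species balance on the tank: V dC/dt = Q(C_in − C).
Time constant τ = V/Q = 1577/144.2 = 10.9362 s.
Integrating: C(t) = C_in + (C₀ − C_in) e^(−t/τ).
C(4.991) = 3.193 + (0.1020 − 3.193)·e^(−4.991/10.9362) = 3.193 + (-3.09100)·0.633577 = 1.23461 mol/L.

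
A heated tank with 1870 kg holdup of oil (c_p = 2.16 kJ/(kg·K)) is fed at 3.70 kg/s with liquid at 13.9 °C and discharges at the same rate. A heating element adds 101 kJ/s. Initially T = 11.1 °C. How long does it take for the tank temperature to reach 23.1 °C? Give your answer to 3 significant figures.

759 s

First-law balance (no shaft work): M c_p dT/dt = ṁ c_p (T_in − T) + 101.
τ = M/ṁ = 505.41 s; T_ss = T_in + Q̇/(ṁ c_p) = 26.538 °C.
T(t) = T_ss + (T₀ − T_ss) e^(−t/τ). Set T = 23.1:
e^(−t/τ) = (23.1 − 26.538)/(11.1 − 26.538) = 0.22268
t = −505.41 · ln(0.22268) = 759.13 s.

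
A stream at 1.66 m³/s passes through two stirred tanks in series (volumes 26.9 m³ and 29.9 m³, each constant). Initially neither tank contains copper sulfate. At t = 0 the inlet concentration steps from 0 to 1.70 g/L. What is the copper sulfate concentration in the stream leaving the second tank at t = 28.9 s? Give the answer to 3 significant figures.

Species balance on tank i: dCᵢ/dt = (Cᵢ₋₁ − Cᵢ)/τᵢ with τᵢ = Vᵢ/Q.
τ₁ = 26.9/1.66 = 16.205 s; τ₂ = 29.9/1.66 = 18.012 s.
Tank 1: C₁ = C_in(1 − e^(−t/τ₁)). Tank 2 (τ₁ ≠ τ₂): C₂ = C_in[1 − (τ₁ e^(−t/τ₁) − τ₂ e^(−t/τ₂))/(τ₁ − τ₂)].
At t = 28.9: e^(−t/τ₁) = 0.16806, e^(−t/τ₂) = 0.20099.
C₂ = 1.70·[1 − (16.205·0.16806 − 18.012·0.20099)/(-1.8072)] = 1.70·0.50372 = 0.85633 g/L.

0.856 g/L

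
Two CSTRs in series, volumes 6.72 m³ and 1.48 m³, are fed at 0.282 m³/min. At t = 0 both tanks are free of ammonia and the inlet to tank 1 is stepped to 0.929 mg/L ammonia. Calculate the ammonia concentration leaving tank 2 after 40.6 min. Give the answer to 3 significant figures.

Species balance on tank i: dCᵢ/dt = (Cᵢ₋₁ − Cᵢ)/τᵢ with τᵢ = Vᵢ/Q.
τ₁ = 6.72/0.282 = 23.830 min; τ₂ = 1.48/0.282 = 5.2482 min.
Tank 1: C₁ = C_in(1 − e^(−t/τ₁)). Tank 2 (τ₁ ≠ τ₂): C₂ = C_in[1 − (τ₁ e^(−t/τ₁) − τ₂ e^(−t/τ₂))/(τ₁ − τ₂)].
At t = 40.6: e^(−t/τ₁) = 0.18200, e^(−t/τ₂) = 0.00043684.
C₂ = 0.929·[1 − (23.830·0.18200 − 5.2482·0.00043684)/(18.582)] = 0.929·0.76672 = 0.71228 mg/L.

0.712 mg/L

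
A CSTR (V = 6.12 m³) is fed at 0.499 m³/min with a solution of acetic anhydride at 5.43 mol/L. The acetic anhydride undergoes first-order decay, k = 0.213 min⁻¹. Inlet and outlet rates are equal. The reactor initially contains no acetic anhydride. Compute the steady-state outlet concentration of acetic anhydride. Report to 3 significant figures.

Accumulation = in − out − consumed: V dC/dt = Q C_in − Q C − k V C.
Steady state (dC/dt = 0): C_ss = Q C_in/(Q + kV) = C_in/(1 + kV/Q).
C_ss = 0.499·5.43/(0.499 + 0.213·6.12) = 2.7096/1.8026 = 1.5032 mol/L.

1.50 mol/L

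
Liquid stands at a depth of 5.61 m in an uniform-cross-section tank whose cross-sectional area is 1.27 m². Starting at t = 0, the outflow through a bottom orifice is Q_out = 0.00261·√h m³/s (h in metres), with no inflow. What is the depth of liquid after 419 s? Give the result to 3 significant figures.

3.76 m

A dh/dt = −Q_out = −0.00261 √h.
This is separable: 2 d(√h)/dt = −0.00261/A, so √h = √h₀ − (0.00261/(2A)) t.
√h = √5.61 − 0.00261·419/(2·1.27) = 2.3685 − 0.43055 = 1.9380.
h = 1.9380² = 3.7558 m.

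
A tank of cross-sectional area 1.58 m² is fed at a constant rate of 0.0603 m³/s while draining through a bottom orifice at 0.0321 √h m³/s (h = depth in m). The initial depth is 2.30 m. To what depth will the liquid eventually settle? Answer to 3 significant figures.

Level balance: A dh/dt = 0.0603 − 0.0321 √h. Setting dh/dt = 0:
Q_in = 0.0321 √h_ss ⇒ √h_ss = 0.0603/0.0321 = 1.8785.
h_ss = 1.8785² = 3.5288 m. (Since h₀ = 2.30 m < h_ss, the level will rise toward this value.)

3.53 m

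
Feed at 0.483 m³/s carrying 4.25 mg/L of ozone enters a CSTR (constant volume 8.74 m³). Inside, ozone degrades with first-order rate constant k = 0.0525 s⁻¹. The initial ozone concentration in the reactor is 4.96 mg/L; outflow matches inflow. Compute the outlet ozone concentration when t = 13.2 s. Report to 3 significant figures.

Accumulation = in − out − consumed: V dC/dt = Q C_in − Q C − k V C.
This is linear with rate a = Q/V + k = 0.10776 s⁻¹.
C_ss = Q C_in/(Q + kV) = 2.1795 mg/L; C(t) = C_ss + (C₀ − C_ss) e^(−a t).
C(13.2) = 2.1795 + (2.7805)·e^(−0.10776·13.2) = 2.1795 + (2.7805)·0.24112 = 2.8499 mg/L.

2.85 mg/L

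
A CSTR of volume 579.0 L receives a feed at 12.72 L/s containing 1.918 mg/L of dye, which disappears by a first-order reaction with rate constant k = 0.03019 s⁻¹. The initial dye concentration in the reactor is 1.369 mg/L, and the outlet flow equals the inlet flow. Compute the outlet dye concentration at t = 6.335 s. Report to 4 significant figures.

1.211 mg/L

V dC/dt = Q(C_in − C) − k V C.
This is linear with rate a = Q/V + k = 0.0521589 s⁻¹.
C_ss = Q C_in/(Q + kV) = 0.807846 mg/L; C(t) = C_ss + (C₀ − C_ss) e^(−a t).
C(6.335) = 0.807846 + (0.561154)·e^(−0.0521589·6.335) = 0.807846 + (0.561154)·0.718617 = 1.21110 mg/L.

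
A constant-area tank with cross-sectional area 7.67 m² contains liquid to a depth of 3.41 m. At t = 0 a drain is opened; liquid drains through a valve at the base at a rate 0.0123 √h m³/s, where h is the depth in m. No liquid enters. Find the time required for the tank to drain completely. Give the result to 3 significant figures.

With no inflow, A dh/dt = −0.0123 √h.
Separate and integrate: 2(√h − √h₀) = −(0.0123/A) t.
Set h = 0: 2√h₀ = (0.0123/A) t_empty ⇒ t_empty = 2A√h₀/0.0123.
t_empty = 2·7.67·√3.41/0.0123 = 15.340·1.8466/0.0123 = 2303.0 s.

2300 s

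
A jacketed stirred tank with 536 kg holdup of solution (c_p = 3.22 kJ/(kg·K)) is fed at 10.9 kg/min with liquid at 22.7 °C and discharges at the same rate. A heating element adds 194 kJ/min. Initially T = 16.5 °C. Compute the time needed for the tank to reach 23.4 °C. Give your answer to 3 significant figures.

M c_p dT/dt = ṁ c_p (T_in − T) + Q̇.
τ = M/ṁ = 49.174 min; T_ss = T_in + Q̇/(ṁ c_p) = 28.227 °C.
T(t) = T_ss + (T₀ − T_ss) e^(−t/τ). Set T = 23.4:
e^(−t/τ) = (23.4 − 28.227)/(16.5 − 28.227) = 0.41163
t = −49.174 · ln(0.41163) = 43.648 min.

43.6 min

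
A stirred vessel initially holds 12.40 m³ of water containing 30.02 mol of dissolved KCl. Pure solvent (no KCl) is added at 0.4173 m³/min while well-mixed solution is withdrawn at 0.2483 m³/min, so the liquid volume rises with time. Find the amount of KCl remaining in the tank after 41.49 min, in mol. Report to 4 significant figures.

Total volume: dV/dt = Q_in − Q_out = 0.169000 m³/min, so V(t) = 12.40 + 0.169000 t and V(41.49) = 19.4118 m³.
No KCl enters, so dm/dt = −Q_out · (m/V).
Separate: dm/m = −Q_out dt/V(t) ⇒ ln(m/m₀) = −(Q_out/(Q_in−Q_out)) ln(V/V₀).
m = m₀ (V₀/V)^(Q_out/(Q_in−Q_out)) = 30.02 × (12.40/19.4118)^(1.46923) = 15.5394 mol.

15.54 mol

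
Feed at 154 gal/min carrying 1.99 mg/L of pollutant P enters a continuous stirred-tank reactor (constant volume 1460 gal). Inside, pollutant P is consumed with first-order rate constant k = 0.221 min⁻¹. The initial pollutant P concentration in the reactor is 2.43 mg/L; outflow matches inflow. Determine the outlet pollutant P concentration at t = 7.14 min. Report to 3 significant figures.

0.817 mg/L

Species balance: V dC/dt = Q C_in − Q C − k V C.
dC/dt = (Q/V) C_in − (Q/V + k) C; effective rate a = Q/V + k = 0.10548 + 0.221 = 0.32648 min⁻¹.
C_ss = Q C_in/(Q + kV) = 0.64293 mg/L; C(t) = C_ss + (C₀ − C_ss) e^(−a t).
C(7.14) = 0.64293 + (1.7871)·e^(−0.32648·7.14) = 0.64293 + (1.7871)·0.097192 = 0.81662 mg/L.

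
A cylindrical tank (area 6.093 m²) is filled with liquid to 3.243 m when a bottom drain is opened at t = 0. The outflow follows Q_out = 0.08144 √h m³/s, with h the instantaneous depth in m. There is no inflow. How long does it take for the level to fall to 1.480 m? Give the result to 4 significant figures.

87.43 s

Volume balance on the tank: A dh/dt = −0.08144 √h.
This is separable: 2 d(√h)/dt = −0.08144/A, so √h = √h₀ − (0.08144/(2A)) t.
t = 2A(√h₀ − √h)/0.08144 = 2·6.093·(√3.243 − √1.480)/0.08144
  = 12.1860 × (1.80083 − 1.21655) / 0.08144 = 87.4269 s.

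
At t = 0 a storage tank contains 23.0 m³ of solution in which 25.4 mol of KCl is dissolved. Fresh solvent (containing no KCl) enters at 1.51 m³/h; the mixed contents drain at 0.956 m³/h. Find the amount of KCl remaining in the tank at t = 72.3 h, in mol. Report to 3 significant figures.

4.46 mol

Let m(t) be the amount of KCl. Volume: V(t) = V₀ + (Q_in − Q_out) t = 23.0 + 0.55400 t; V(72.3) = 63.054 m³.
Solute balance: dm/dt = 0 − Q_out C = −Q_out m/V(t).
dm/m = −Q_out dt/(V₀ + 0.55400 t); integrating gives ln(m/m₀) = −(Q_out/(Q_in−Q_out)) ln(V/V₀).
m = m₀ (V₀/V)^(Q_out/(Q_in−Q_out)) = 25.4 × (23.0/63.054)^(1.7256) = 4.4569 mol.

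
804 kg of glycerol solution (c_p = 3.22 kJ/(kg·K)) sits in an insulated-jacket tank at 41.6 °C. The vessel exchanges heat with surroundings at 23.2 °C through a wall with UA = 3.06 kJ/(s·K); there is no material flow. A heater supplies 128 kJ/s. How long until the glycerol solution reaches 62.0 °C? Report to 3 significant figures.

1730 s

Unsteady energy balance on the tank contents: M c_p dT/dt = −UA(T − T_amb) + Q̇.
τ = M c_p/UA = 846.04 s; T_ss = T_amb + Q̇/UA = 23.2 + 128/3.06 = 65.030 °C.
T(t) = T_ss + (T₀ − T_ss)e^(−t/τ); set T = 62.0:
t = −τ ln[(T − T_ss)/(T₀ − T_ss)] = −846.04 · ln(0.12932) = 1730.5 s.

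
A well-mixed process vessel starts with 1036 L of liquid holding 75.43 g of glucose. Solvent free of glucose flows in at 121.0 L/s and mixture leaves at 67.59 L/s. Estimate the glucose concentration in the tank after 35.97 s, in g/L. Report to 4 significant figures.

Total volume: dV/dt = Q_in − Q_out = 53.4100 L/s, so V(t) = 1036 + 53.4100 t and V(35.97) = 2957.16 L.
No glucose enters, so dm/dt = −Q_out · (m/V).
Separate: dm/m = −Q_out dt/V(t) ⇒ ln(m/m₀) = −(Q_out/(Q_in−Q_out)) ln(V/V₀).
m = m₀ (V₀/V)^(Q_out/(Q_in−Q_out)) = 75.43 × (1036/2957.16)^(1.26549) = 20.0029 g.
C = m/V = 20.0029/2957.16 = 0.00676424 g/L.

0.006764 g/L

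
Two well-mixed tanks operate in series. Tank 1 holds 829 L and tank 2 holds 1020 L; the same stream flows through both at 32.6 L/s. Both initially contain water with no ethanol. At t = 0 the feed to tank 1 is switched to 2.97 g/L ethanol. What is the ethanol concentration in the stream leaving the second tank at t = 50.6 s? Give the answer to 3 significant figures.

1.58 g/L

Each tank obeys Vᵢ dCᵢ/dt = Q(Cᵢ₋₁ − Cᵢ), so τᵢ = Vᵢ/Q.
τ₁ = 829/32.6 = 25.429 s; τ₂ = 1020/32.6 = 31.288 s.
Tank 1: C₁ = C_in(1 − e^(−t/τ₁)). Tank 2 (τ₁ ≠ τ₂): C₂ = C_in[1 − (τ₁ e^(−t/τ₁) − τ₂ e^(−t/τ₂))/(τ₁ − τ₂)].
At t = 50.6: e^(−t/τ₁) = 0.13672, e^(−t/τ₂) = 0.19845.
C₂ = 2.97·[1 − (25.429·0.13672 − 31.288·0.19845)/(-5.8589)] = 2.97·0.53362 = 1.5849 g/L.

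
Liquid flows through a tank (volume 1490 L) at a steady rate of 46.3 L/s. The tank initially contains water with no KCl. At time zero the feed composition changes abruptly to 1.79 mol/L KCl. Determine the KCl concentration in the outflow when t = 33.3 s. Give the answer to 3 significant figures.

Mass balance on the solute (V constant): V dC/dt = Q(C_in − C).
Time constant τ = V/Q = 1490/46.3 = 32.181 s.
This is linear first-order; C(t) = C_in + (C₀ − C_in) e^(−t/τ).
C(33.3) = 1.79 + (0 − 1.79)·e^(−33.3/32.181) = 1.79 + (-1.7900)·0.35531 = 1.1540 mol/L.

1.15 mol/L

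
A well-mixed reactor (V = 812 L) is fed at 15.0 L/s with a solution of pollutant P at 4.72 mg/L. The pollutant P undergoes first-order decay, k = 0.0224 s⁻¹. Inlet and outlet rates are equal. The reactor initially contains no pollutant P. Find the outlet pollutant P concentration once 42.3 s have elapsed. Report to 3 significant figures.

Accumulation = in − out − consumed: V dC/dt = Q C_in − Q C − k V C.
dC/dt = (Q/V) C_in − (Q/V + k) C; effective rate a = Q/V + k = 0.018473 + 0.0224 = 0.040873 s⁻¹.
C_ss = Q C_in/(Q + kV) = 2.1332 mg/L; C(t) = C_ss + (C₀ − C_ss) e^(−a t).
C(42.3) = 2.1332 + (-2.1332)·e^(−0.040873·42.3) = 2.1332 + (-2.1332)·0.17748 = 1.7547 mg/L.

1.75 mg/L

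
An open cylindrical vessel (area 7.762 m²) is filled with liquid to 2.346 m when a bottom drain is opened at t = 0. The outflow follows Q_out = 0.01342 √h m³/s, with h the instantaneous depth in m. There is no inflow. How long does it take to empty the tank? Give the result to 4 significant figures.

A dh/dt = −Q_out = −0.01342 √h.
∫ h^(−1/2) dh = −(0.01342/A) ∫ dt, giving 2√h = 2√h₀ − (0.01342/A) t.
Set h = 0: 2√h₀ = (0.01342/A) t_empty ⇒ t_empty = 2A√h₀/0.01342.
t_empty = 2·7.762·√2.346/0.01342 = 15.5240·1.53167/0.01342 = 1771.80 s.

1772 s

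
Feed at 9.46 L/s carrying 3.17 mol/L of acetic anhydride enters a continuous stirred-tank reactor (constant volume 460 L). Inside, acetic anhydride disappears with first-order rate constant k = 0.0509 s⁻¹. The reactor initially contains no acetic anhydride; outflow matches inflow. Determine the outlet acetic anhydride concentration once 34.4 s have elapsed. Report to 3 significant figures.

0.834 mol/L

V dC/dt = Q(C_in − C) − k V C.
This is linear with rate a = Q/V + k = 0.071465 s⁻¹.
C_ss = Q C_in/(Q + kV) = 0.91222 mol/L; C(t) = C_ss + (C₀ − C_ss) e^(−a t).
C(34.4) = 0.91222 + (-0.91222)·e^(−0.071465·34.4) = 0.91222 + (-0.91222)·0.085571 = 0.83416 mol/L.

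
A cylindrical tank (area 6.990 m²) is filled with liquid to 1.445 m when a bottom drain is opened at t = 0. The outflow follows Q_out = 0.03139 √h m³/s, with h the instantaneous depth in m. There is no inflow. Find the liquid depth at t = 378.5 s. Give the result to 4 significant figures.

Volume balance on the tank: A dh/dt = −0.03139 √h.
This is separable: 2 d(√h)/dt = −0.03139/A, so √h = √h₀ − (0.03139/(2A)) t.
√h = √1.445 − 0.03139·378.5/(2·6.990) = 1.20208 − 0.849865 = 0.352216.
h = 0.352216² = 0.124056 m.

0.1241 m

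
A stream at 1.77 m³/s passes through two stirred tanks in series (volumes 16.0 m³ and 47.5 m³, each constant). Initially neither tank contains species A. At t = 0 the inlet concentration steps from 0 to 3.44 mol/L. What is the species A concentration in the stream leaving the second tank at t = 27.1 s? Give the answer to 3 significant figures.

1.64 mol/L

Species balance on tank i: dCᵢ/dt = (Cᵢ₋₁ − Cᵢ)/τᵢ with τᵢ = Vᵢ/Q.
τ₁ = 16.0/1.77 = 9.0395 s; τ₂ = 47.5/1.77 = 26.836 s.
Solving the cascade with C₁(0)=C₂(0)=0 gives C₂(t) = C_in[1 − (τ₁ e^(−t/τ₁) − τ₂ e^(−t/τ₂))/(τ₁ − τ₂)].
At t = 27.1: e^(−t/τ₁) = 0.049890, e^(−t/τ₂) = 0.36428.
C₂ = 3.44·[1 − (9.0395·0.049890 − 26.836·0.36428)/(-17.797)] = 3.44·0.47603 = 1.6375 mol/L.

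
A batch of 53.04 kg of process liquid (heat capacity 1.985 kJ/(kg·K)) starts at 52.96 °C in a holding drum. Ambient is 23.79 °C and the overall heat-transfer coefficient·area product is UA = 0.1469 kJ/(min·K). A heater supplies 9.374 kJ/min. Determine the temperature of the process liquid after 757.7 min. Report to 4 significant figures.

Energy balance: M c_p dT/dt = −UA(T − T_amb) + Q̇.
dT/dt = (T_ss − T)/τ with T_ss = T_amb + Q̇/UA = 23.79 + 9.374/0.1469 = 87.6021 °C, τ = M c_p/UA = 53.04·1.985/0.1469 = 716.708 min.
This is linear first-order; T(t) = T_ss + (T₀ − T_ss) e^(−t/τ).
T(757.7) = 87.6021 + (-34.6421)·0.347429 = 75.5664 °C.

75.57 °C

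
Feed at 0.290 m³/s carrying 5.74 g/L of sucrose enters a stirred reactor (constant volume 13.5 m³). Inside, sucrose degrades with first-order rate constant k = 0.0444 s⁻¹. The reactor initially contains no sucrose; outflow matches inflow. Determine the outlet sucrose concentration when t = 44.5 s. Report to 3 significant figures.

1.77 g/L

Accumulation = in − out − consumed: V dC/dt = Q C_in − Q C − k V C.
This is linear with rate a = Q/V + k = 0.065881 s⁻¹.
C_ss = Q C_in/(Q + kV) = 1.8716 g/L; C(t) = C_ss + (C₀ − C_ss) e^(−a t).
C(44.5) = 1.8716 + (-1.8716)·e^(−0.065881·44.5) = 1.8716 + (-1.8716)·0.053305 = 1.7718 g/L.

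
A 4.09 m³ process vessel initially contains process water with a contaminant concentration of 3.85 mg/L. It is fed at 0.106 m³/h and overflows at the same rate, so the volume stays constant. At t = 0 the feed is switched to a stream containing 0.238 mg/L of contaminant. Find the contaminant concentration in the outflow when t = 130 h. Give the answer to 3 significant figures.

Mass balance on the solute (V constant): V dC/dt = Q(C_in − C).
So dC/dt = (C_in − C)/τ with τ = V/Q = 4.09/0.106 = 38.585 h.
This is linear first-order; C(t) = C_in + (C₀ − C_in) e^(−t/τ).
C(130) = 0.238 + (3.85 − 0.238)·e^(−130/38.585) = 0.238 + (3.6120)·0.034417 = 0.36232 mg/L.

0.362 mg/L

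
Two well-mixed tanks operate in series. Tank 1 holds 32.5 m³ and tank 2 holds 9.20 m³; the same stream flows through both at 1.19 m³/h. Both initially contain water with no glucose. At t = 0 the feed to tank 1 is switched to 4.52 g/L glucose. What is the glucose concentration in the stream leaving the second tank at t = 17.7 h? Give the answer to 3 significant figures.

Each tank obeys Vᵢ dCᵢ/dt = Q(Cᵢ₋₁ − Cᵢ), so τᵢ = Vᵢ/Q.
τ₁ = 32.5/1.19 = 27.311 h; τ₂ = 9.20/1.19 = 7.7311 h.
Solving the cascade with C₁(0)=C₂(0)=0 gives C₂(t) = C_in[1 − (τ₁ e^(−t/τ₁) − τ₂ e^(−t/τ₂))/(τ₁ − τ₂)].
At t = 17.7: e^(−t/τ₁) = 0.52304, e^(−t/τ₂) = 0.10132.
C₂ = 4.52·[1 − (27.311·0.52304 − 7.7311·0.10132)/(19.580)] = 4.52·0.31044 = 1.4032 g/L.

1.40 g/L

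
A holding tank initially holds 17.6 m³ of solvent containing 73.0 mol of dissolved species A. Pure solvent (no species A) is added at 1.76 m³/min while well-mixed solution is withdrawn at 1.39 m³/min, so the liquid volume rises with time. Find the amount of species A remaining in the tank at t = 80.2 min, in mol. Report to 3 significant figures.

1.78 mol

Total volume: dV/dt = Q_in − Q_out = 0.37000 m³/min, so V(t) = 17.6 + 0.37000 t and V(80.2) = 47.274 m³.
Solute balance: dm/dt = 0 − Q_out C = −Q_out m/V(t).
dm/m = −Q_out dt/(V₀ + 0.37000 t); integrating gives ln(m/m₀) = −(Q_out/(Q_in−Q_out)) ln(V/V₀).
m = m₀ (V₀/V)^(Q_out/(Q_in−Q_out)) = 73.0 × (17.6/47.274)^(3.7568) = 1.7835 mol.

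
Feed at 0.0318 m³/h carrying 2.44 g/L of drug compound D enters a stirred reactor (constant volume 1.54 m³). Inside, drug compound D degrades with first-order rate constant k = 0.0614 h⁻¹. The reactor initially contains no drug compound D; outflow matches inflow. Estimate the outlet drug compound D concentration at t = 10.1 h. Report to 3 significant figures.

0.346 g/L

Accumulation = in − out − consumed: V dC/dt = Q C_in − Q C − k V C.
This is linear with rate a = Q/V + k = 0.082049 h⁻¹.
C_ss = Q C_in/(Q + kV) = 0.61407 g/L; C(t) = C_ss + (C₀ − C_ss) e^(−a t).
C(10.1) = 0.61407 + (-0.61407)·e^(−0.082049·10.1) = 0.61407 + (-0.61407)·0.43662 = 0.34596 g/L.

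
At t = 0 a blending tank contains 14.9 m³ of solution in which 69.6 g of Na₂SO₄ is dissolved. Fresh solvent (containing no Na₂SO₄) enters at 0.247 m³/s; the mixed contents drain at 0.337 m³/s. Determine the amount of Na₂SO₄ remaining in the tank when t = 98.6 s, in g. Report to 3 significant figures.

Let m(t) be the amount of Na₂SO₄. Volume: V(t) = V₀ + (Q_in − Q_out) t = 14.9 − 0.090000 t; V(98.6) = 6.0260 m³.
Species balance (pure solvent in): dm/dt = −Q_out · m/V(t).
dm/m = −Q_out dt/(V₀ − 0.090000 t); integrating gives ln(m/m₀) = −(Q_out/(Q_in−Q_out)) ln(V/V₀).
m = m₀ (V₀/V)^(Q_out/(Q_in−Q_out)) = 69.6 × (14.9/6.0260)^(-3.7444) = 2.3467 g.

2.35 g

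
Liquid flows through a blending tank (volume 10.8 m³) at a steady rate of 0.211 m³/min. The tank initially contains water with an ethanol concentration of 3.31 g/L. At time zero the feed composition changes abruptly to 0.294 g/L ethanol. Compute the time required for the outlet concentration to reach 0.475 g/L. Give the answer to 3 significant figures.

144 min

Species balance: V dC/dt = Q(C_in − C) ⇒ τ = V/Q = 51.185 min.
C(t) = C_in + (C₀ − C_in) e^(−t/τ). Set C = 0.475 and solve for t:
e^(−t/τ) = (C − C_in)/(C₀ − C_in) = (0.475 − 0.294)/(3.31 − 0.294) = 0.060013
t = −τ ln(…) = 51.185 × 2.8132 = 143.99 min.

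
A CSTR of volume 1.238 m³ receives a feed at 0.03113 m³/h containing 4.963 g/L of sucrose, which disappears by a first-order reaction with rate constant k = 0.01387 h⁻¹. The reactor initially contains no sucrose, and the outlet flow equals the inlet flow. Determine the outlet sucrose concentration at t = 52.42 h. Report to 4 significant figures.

2.785 g/L

Accumulation = in − out − consumed: V dC/dt = Q C_in − Q C − k V C.
This is linear with rate a = Q/V + k = 0.0390154 h⁻¹.
C_ss = Q C_in/(Q + kV) = 3.19865 g/L; C(t) = C_ss + (C₀ − C_ss) e^(−a t).
C(52.42) = 3.19865 + (-3.19865)·e^(−0.0390154·52.42) = 3.19865 + (-3.19865)·0.129356 = 2.78489 g/L.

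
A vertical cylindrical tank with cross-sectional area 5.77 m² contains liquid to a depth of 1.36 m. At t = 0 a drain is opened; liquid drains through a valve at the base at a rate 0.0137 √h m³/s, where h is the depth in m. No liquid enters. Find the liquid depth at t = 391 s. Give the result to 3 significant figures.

Volume balance on the tank: A dh/dt = −0.0137 √h.
This is separable: 2 d(√h)/dt = −0.0137/A, so √h = √h₀ − (0.0137/(2A)) t.
√h = √1.36 − 0.0137·391/(2·5.77) = 1.1662 − 0.46419 = 0.70200.
h = 0.70200² = 0.49281 m.

0.493 m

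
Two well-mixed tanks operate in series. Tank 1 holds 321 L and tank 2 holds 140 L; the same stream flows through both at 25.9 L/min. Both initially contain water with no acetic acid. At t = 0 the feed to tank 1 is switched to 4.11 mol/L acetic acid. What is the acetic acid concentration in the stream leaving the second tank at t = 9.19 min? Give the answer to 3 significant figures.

1.22 mol/L

Species balance on tank i: dCᵢ/dt = (Cᵢ₋₁ − Cᵢ)/τᵢ with τᵢ = Vᵢ/Q.
τ₁ = 321/25.9 = 12.394 min; τ₂ = 140/25.9 = 5.4054 min.
Solving the cascade with C₁(0)=C₂(0)=0 gives C₂(t) = C_in[1 − (τ₁ e^(−t/τ₁) − τ₂ e^(−t/τ₂))/(τ₁ − τ₂)].
At t = 9.19: e^(−t/τ₁) = 0.47640, e^(−t/τ₂) = 0.18266.
C₂ = 4.11·[1 − (12.394·0.47640 − 5.4054·0.18266)/(6.9884)] = 4.11·0.29640 = 1.2182 mol/L.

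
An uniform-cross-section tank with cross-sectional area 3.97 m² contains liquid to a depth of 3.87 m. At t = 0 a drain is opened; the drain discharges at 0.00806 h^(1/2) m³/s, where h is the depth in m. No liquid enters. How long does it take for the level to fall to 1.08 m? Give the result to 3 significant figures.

With no inflow, A dh/dt = −0.00806 √h.
∫ h^(−1/2) dh = −(0.00806/A) ∫ dt, giving 2√h = 2√h₀ − (0.00806/A) t.
t = 2A(√h₀ − √h)/0.00806 = 2·3.97·(√3.87 − √1.08)/0.00806
  = 7.9400 × (1.9672 − 1.0392) / 0.00806 = 914.18 s.

914 s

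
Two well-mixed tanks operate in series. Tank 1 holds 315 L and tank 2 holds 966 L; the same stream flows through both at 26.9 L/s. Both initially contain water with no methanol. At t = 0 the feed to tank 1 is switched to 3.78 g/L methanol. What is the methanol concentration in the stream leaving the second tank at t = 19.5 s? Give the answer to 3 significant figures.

Each tank obeys Vᵢ dCᵢ/dt = Q(Cᵢ₋₁ − Cᵢ), so τᵢ = Vᵢ/Q.
τ₁ = 315/26.9 = 11.710 s; τ₂ = 966/26.9 = 35.911 s.
Solving the cascade with C₁(0)=C₂(0)=0 gives C₂(t) = C_in[1 − (τ₁ e^(−t/τ₁) − τ₂ e^(−t/τ₂))/(τ₁ − τ₂)].
At t = 19.5: e^(−t/τ₁) = 0.18915, e^(−t/τ₂) = 0.58100.
C₂ = 3.78·[1 − (11.710·0.18915 − 35.911·0.58100)/(-24.201)] = 3.78·0.22940 = 0.86713 g/L.

0.867 g/L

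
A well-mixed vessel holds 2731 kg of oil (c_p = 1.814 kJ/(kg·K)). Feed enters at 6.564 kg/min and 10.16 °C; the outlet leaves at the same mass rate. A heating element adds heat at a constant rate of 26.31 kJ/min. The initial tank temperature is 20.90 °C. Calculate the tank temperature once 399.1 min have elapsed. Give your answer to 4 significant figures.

15.64 °C

Energy balance: M c_p dT/dt = ṁ c_p (T_in − T) + 26.31.
τ = M/ṁ = 416.057 min; T_ss = T_in + Q̇/(ṁ c_p) = 10.16 + 26.31/(6.564·1.814) = 12.3696 °C.
Solution: T(t) = T_ss + (T₀ − T_ss) e^(−t/τ).
T(399.1) = 12.3696 + (8.53039)·e^(−399.1/416.057) = 12.3696 + (8.53039)·0.383183 = 15.6383 °C.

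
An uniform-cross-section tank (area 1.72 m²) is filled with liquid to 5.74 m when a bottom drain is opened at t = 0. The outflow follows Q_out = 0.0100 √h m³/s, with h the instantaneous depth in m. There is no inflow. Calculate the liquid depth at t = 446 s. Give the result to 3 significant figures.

With no inflow, A dh/dt = −0.0100 √h.
Separate and integrate: 2(√h − √h₀) = −(0.0100/A) t.
√h = √5.74 − 0.0100·446/(2·1.72) = 2.3958 − 1.2965 = 1.0993.
h = 1.0993² = 1.2085 m.

1.21 m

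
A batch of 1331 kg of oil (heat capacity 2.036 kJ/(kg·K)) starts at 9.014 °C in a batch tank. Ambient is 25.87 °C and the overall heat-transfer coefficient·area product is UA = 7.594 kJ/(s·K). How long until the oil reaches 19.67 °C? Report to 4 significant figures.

Heat balance on the well-mixed liquid: M c_p dT/dt = −UA(T − T_amb).
τ = M c_p/UA = 356.850 s; T_ss = T_amb = 25.8700 °C.
T(t) = T_ss + (T₀ − T_ss)e^(−t/τ); set T = 19.67:
t = −τ ln[(T − T_ss)/(T₀ − T_ss)] = −356.850 · ln(0.367822) = 356.906 s.

356.9 s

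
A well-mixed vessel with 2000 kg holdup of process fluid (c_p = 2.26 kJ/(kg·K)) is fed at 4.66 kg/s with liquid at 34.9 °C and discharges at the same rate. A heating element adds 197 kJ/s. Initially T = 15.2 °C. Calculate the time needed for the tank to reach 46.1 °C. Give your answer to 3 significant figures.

701 s

M c_p dT/dt = ṁ c_p (T_in − T) + Q̇.
τ = M/ṁ = 429.18 s; T_ss = T_in + Q̇/(ṁ c_p) = 53.606 °C.
T(t) = T_ss + (T₀ − T_ss) e^(−t/τ). Set T = 46.1:
e^(−t/τ) = (46.1 − 53.606)/(15.2 − 53.606) = 0.19543
t = −429.18 · ln(0.19543) = 700.67 s.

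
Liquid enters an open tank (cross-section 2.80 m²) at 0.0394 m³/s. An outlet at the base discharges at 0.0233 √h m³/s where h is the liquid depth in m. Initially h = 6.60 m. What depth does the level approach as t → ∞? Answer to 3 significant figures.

2.86 m

Accumulation of liquid (constant cross-section A): A dh/dt = Q_in − 0.0233 √h. At steady state dh/dt = 0:
Q_in = 0.0233 √h_ss ⇒ √h_ss = 0.0394/0.0233 = 1.6910.
h_ss = 1.6910² = 2.8594 m. (Since h₀ = 6.60 m > h_ss, the level will fall toward this value.)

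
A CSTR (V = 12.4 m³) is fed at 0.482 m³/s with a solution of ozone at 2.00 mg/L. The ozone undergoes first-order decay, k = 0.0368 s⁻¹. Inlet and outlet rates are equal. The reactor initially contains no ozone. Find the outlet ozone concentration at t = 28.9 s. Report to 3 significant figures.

V dC/dt = Q(C_in − C) − k V C.
dC/dt = (Q/V) C_in − (Q/V + k) C; effective rate a = Q/V + k = 0.038871 + 0.0368 = 0.075671 s⁻¹.
C_ss = Q C_in/(Q + kV) = 1.0274 mg/L; C(t) = C_ss + (C₀ − C_ss) e^(−a t).
C(28.9) = 1.0274 + (-1.0274)·e^(−0.075671·28.9) = 1.0274 + (-1.0274)·0.11227 = 0.91203 mg/L.

0.912 mg/L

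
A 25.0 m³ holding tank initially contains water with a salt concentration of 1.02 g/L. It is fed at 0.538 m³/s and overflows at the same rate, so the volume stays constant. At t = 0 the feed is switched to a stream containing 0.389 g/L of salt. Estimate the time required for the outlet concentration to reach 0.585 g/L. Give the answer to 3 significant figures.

Species balance: V dC/dt = Q(C_in − C) ⇒ τ = V/Q = 46.468 s.
C(t) = C_in + (C₀ − C_in) e^(−t/τ). Set C = 0.585 and solve for t:
e^(−t/τ) = (C − C_in)/(C₀ − C_in) = (0.585 − 0.389)/(1.02 − 0.389) = 0.31062
t = −τ ln(…) = 46.468 × 1.1692 = 54.330 s.

54.3 s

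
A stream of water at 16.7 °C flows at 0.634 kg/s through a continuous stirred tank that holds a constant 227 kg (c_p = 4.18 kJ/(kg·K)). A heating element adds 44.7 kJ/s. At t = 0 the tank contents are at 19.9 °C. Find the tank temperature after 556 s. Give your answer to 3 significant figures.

30.7 °C

M c_p dT/dt = ṁ c_p (T_in − T) + Q̇.
τ = M/ṁ = 358.04 s; T_ss = T_in + Q̇/(ṁ c_p) = 16.7 + 44.7/(0.634·4.18) = 33.567 °C.
Solution: T(t) = T_ss + (T₀ − T_ss) e^(−t/τ).
T(556) = 33.567 + (-13.667)·e^(−556/358.04) = 33.567 + (-13.667)·0.21164 = 30.675 °C.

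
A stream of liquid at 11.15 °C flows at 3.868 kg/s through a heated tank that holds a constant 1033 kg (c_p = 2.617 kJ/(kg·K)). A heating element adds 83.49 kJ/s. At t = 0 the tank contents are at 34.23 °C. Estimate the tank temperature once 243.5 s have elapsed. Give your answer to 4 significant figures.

Heat balance on the well-mixed liquid: M c_p dT/dt = ṁ c_p (T_in − T) + 83.49.
Rearrange: dT/dt = (T_ss − T)/τ with τ = M/ṁ = 267.063 s and T_ss = T_in + Q̇/(ṁ c_p) = 19.3979 °C.
Solution: T(t) = T_ss + (T₀ − T_ss) e^(−t/τ).
T(243.5) = 19.3979 + (14.8321)·e^(−243.5/267.063) = 19.3979 + (14.8321)·0.401813 = 25.3576 °C.

25.36 °C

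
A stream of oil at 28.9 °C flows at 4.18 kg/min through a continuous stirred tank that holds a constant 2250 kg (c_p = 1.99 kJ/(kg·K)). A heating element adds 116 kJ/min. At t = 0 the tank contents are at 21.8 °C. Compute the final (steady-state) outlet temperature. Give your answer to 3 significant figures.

M c_p dT/dt = ṁ c_p (T_in − T) + Q̇.
At steady state dT/dt = 0 ⇒ T_ss = T_in + Q̇/(ṁ c_p) = 28.9 + 116/(4.18·1.99) = 42.845 °C.

42.8 °C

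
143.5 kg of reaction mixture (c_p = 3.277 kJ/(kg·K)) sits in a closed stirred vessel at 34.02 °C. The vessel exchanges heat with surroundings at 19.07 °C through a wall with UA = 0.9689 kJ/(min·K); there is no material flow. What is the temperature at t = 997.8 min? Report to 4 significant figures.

20.98 °C

M c_p dT/dt = −UA(T − T_amb).
dT/dt = (T_ss − T)/τ with T_ss = T_amb = 19.0700 °C, τ = M c_p/UA = 143.5·3.277/0.9689 = 485.344 min.
Solution: T(t) = T_ss + (T₀ − T_ss) e^(−t/τ).
T(997.8) = 19.0700 + (14.9500)·0.127982 = 20.9833 °C.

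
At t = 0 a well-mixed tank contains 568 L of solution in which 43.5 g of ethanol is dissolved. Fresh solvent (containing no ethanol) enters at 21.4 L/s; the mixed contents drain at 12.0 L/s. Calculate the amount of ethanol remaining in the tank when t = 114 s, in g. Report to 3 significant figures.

Let m(t) be the amount of ethanol. Volume: V(t) = V₀ + (Q_in − Q_out) t = 568 + 9.4000 t; V(114) = 1639.6 L.
No ethanol enters, so dm/dt = −Q_out · (m/V).
dm/m = −Q_out dt/(V₀ + 9.4000 t); integrating gives ln(m/m₀) = −(Q_out/(Q_in−Q_out)) ln(V/V₀).
m = m₀ (V₀/V)^(Q_out/(Q_in−Q_out)) = 43.5 × (568/1639.6)^(1.2766) = 11.240 g.

11.2 g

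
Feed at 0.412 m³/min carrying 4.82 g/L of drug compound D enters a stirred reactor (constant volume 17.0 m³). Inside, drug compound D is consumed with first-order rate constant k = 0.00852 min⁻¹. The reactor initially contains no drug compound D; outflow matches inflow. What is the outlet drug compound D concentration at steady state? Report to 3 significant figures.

Species balance: V dC/dt = Q C_in − Q C − k V C.
At steady state: 0 = Q C_in − (Q + kV) C_ss, so C_ss = Q C_in/(Q + kV).
C_ss = 0.412·4.82/(0.412 + 0.00852·17.0) = 1.9858/0.55684 = 3.5663 g/L.

3.57 g/L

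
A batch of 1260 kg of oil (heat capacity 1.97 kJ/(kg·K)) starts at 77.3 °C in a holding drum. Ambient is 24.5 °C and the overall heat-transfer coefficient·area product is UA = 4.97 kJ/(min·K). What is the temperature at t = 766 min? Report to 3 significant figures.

35.9 °C

M c_p dT/dt = −UA(T − T_amb).
dT/dt = (T_ss − T)/τ with T_ss = T_amb = 24.500 °C, τ = M c_p/UA = 1260·1.97/4.97 = 499.44 min.
Integrating: T(t) = T_ss + (T₀ − T_ss) e^(−t/τ).
T(766) = 24.500 + (52.800)·0.21573 = 35.891 °C.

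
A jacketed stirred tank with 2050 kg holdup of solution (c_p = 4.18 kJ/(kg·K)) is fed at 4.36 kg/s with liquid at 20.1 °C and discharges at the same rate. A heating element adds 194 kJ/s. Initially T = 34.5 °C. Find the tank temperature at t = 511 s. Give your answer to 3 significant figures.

32.0 °C

Unsteady energy balance on the tank contents: M c_p dT/dt = ṁ c_p (T_in − T) + 194.
Rearrange: dT/dt = (T_ss − T)/τ with τ = M/ṁ = 470.18 s and T_ss = T_in + Q̇/(ṁ c_p) = 30.745 °C.
T approaches T_ss exponentially: T(t) = T_ss + (T₀ − T_ss) e^(−t/τ).
T(511) = 30.745 + (3.7552)·e^(−511/470.18) = 30.745 + (3.7552)·0.33729 = 32.011 °C.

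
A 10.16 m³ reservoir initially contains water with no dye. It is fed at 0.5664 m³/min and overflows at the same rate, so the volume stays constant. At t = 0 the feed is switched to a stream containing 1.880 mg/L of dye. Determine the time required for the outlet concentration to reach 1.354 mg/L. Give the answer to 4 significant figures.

Accumulation = in − out for the solute gives V dC/dt = Q(C_in − C), so τ = V/Q = 17.9379 min.
C(t) = C_in + (C₀ − C_in) e^(−t/τ). Set C = 1.354 and solve for t:
e^(−t/τ) = (C − C_in)/(C₀ − C_in) = (1.354 − 1.880)/(0 − 1.880) = 0.279787
t = −τ ln(…) = 17.9379 × 1.27373 = 22.8479 min.

22.85 min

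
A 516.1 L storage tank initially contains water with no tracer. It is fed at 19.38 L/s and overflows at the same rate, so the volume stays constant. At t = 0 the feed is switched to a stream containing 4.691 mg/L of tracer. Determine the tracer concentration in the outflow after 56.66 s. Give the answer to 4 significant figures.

Species balance on the tank: V dC/dt = Q(C_in − C).
Time constant τ = V/Q = 516.1/19.38 = 26.6305 s.
Solution: C(t) = C_in + (C₀ − C_in) e^(−t/τ).
C(56.66) = 4.691 + (0 − 4.691)·e^(−56.66/26.6305) = 4.691 + (-4.69100)·0.119119 = 4.13221 mg/L.

4.132 mg/L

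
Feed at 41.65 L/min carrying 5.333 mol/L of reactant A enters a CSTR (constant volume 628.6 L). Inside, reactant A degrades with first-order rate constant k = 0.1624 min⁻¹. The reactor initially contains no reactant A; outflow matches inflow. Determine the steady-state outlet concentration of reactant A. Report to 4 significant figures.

Accumulation = in − out − consumed: V dC/dt = Q C_in − Q C − k V C.
Steady state (dC/dt = 0): C_ss = Q C_in/(Q + kV) = C_in/(1 + kV/Q).
C_ss = 41.65·5.333/(41.65 + 0.1624·628.6) = 222.119/143.735 = 1.54534 mol/L.

1.545 mol/L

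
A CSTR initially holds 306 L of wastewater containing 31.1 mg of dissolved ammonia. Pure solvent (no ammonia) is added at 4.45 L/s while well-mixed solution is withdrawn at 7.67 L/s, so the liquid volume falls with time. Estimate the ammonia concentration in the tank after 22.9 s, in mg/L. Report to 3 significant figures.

Total volume: dV/dt = Q_in − Q_out = -3.2200 L/s, so V(t) = 306 − 3.2200 t and V(22.9) = 232.26 L.
Species balance (pure solvent in): dm/dt = −Q_out · m/V(t).
dm/m = −Q_out dt/(V₀ − 3.2200 t); integrating gives ln(m/m₀) = −(Q_out/(Q_in−Q_out)) ln(V/V₀).
m = m₀ (V₀/V)^(Q_out/(Q_in−Q_out)) = 31.1 × (306/232.26)^(-2.3820) = 16.126 mg.
C = m/V = 16.126/232.26 = 0.069431 mg/L.

0.0694 mg/L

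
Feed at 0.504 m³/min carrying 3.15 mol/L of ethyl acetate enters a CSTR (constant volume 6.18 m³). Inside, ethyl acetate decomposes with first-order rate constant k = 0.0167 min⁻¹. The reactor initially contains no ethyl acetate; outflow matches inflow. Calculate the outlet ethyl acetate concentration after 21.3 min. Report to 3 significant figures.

2.29 mol/L

Species balance: V dC/dt = Q C_in − Q C − k V C.
dC/dt = (Q/V) C_in − (Q/V + k) C; effective rate a = Q/V + k = 0.081553 + 0.0167 = 0.098253 min⁻¹.
C_ss = Q C_in/(Q + kV) = 2.6146 mol/L; C(t) = C_ss + (C₀ − C_ss) e^(−a t).
C(21.3) = 2.6146 + (-2.6146)·e^(−0.098253·21.3) = 2.6146 + (-2.6146)·0.12334 = 2.2921 mol/L.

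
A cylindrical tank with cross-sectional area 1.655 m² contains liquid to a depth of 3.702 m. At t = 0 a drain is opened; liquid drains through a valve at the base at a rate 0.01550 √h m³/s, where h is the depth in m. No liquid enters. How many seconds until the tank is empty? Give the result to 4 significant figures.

410.9 s

With no inflow, A dh/dt = −0.01550 √h.
Separate and integrate: 2(√h − √h₀) = −(0.01550/A) t.
Tank is empty when √h = 0: t_empty = 2A√h₀/0.01550.
t_empty = 2·1.655·√3.702/0.01550 = 3.31000·1.92406/0.01550 = 410.880 s.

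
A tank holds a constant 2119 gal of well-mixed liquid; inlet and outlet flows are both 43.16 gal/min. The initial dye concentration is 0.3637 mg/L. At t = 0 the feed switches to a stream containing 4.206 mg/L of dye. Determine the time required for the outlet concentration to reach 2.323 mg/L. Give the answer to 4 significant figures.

35.02 min

Mass balance on the solute (V constant): V dC/dt = Q(C_in − C), so τ = V/Q = 49.0964 min.
C(t) = C_in + (C₀ − C_in) e^(−t/τ). Set C = 2.323 and solve for t:
e^(−t/τ) = (C − C_in)/(C₀ − C_in) = (2.323 − 4.206)/(0.3637 − 4.206) = 0.490071
t = −τ ln(…) = 49.0964 × 0.713205 = 35.0158 min.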